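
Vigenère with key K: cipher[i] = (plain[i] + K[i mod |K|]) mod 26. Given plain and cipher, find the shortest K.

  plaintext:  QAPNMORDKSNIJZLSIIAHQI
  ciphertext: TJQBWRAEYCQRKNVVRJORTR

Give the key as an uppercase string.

DJBOK

  i= 0: T-Q =  3 → D
  i= 1: J-A =  9 → J
  i= 2: Q-P =  1 → B
  i= 3: B-N = 14 → O
  i= 4: W-M = 10 → K
  i= 5: R-O =  3 → D
  i= 6: A-R =  9 → J
  i= 7: E-D =  1 → B
  i= 8: Y-K = 14 → O
  i= 9: C-S = 10 → K
  i=10: Q-N =  3 → D
  i=11: R-I =  9 → J
  i=12: K-J =  1 → B
  i=13: N-Z = 14 → O
  i=14: V-L = 10 → K
  i=15: V-S =  3 → D
  i=16: R-I =  9 → J
  i=17: J-I =  1 → B
  i=18: O-A = 14 → O
  i=19: R-H = 10 → K
  i=20: T-Q =  3 → D
  i=21: R-I =  9 → J
  shifts repeat with period 5: DJBOK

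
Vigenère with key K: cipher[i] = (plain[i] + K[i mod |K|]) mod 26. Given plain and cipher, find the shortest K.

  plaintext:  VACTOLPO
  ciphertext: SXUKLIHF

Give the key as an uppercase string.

  i= 0: S-V = 23 → X
  i= 1: X-A = 23 → X
  i= 2: U-C = 18 → S
  i= 3: K-T = 17 → R
  i= 4: L-O = 23 → X
  i= 5: I-L = 23 → X
  i= 6: H-P = 18 → S
  i= 7: F-O = 17 → R
  shifts repeat with period 4: XXSR

XXSR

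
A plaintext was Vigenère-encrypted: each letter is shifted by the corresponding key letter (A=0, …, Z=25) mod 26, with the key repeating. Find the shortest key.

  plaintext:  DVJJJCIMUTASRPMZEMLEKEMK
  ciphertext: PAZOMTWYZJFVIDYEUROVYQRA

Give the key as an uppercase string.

MFQFDRO

  i= 0: P-D = 12 → M
  i= 1: A-V =  5 → F
  i= 2: Z-J = 16 → Q
  i= 3: O-J =  5 → F
  i= 4: M-J =  3 → D
  i= 5: T-C = 17 → R
  i= 6: W-I = 14 → O
  i= 7: Y-M = 12 → M
  i= 8: Z-U =  5 → F
  i= 9: J-T = 16 → Q
  i=10: F-A =  5 → F
  i=11: V-S =  3 → D
  i=12: I-R = 17 → R
  i=13: D-P = 14 → O
  i=14: Y-M = 12 → M
  i=15: E-Z =  5 → F
  i=16: U-E = 16 → Q
  i=17: R-M =  5 → F
  i=18: O-L =  3 → D
  i=19: V-E = 17 → R
  i=20: Y-K = 14 → O
  i=21: Q-E = 12 → M
  i=22: R-M =  5 → F
  i=23: A-K = 16 → Q
  shifts repeat with period 7: MFQFDRO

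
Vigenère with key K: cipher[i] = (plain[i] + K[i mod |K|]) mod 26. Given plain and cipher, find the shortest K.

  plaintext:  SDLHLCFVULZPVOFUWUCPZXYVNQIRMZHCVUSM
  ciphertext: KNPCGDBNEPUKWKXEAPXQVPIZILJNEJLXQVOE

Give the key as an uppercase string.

SKEVVBW

  i= 0: K-S = 18 → S
  i= 1: N-D = 10 → K
  i= 2: P-L =  4 → E
  i= 3: C-H = 21 → V
  i= 4: G-L = 21 → V
  i= 5: D-C =  1 → B
  i= 6: B-F = 22 → W
  i= 7: N-V = 18 → S
  i= 8: E-U = 10 → K
  i= 9: P-L =  4 → E
  i=10: U-Z = 21 → V
  i=11: K-P = 21 → V
  i=12: W-V =  1 → B
  i=13: K-O = 22 → W
  i=14: X-F = 18 → S
  i=15: E-U = 10 → K
  i=16: A-W =  4 → E
  i=17: P-U = 21 → V
  i=18: X-C = 21 → V
  i=19: Q-P =  1 → B
  i=20: V-Z = 22 → W
  i=21: P-X = 18 → S
  i=22: I-Y = 10 → K
  i=23: Z-V =  4 → E
  i=24: I-N = 21 → V
  i=25: L-Q = 21 → V
  i=26: J-I =  1 → B
  i=27: N-R = 22 → W
  i=28: E-M = 18 → S
  i=29: J-Z = 10 → K
  i=30: L-H =  4 → E
  i=31: X-C = 21 → V
  i=32: Q-V = 21 → V
  i=33: V-U =  1 → B
  i=34: O-S = 22 → W
  i=35: E-M = 18 → S
  shifts repeat with period 7: SKEVVBW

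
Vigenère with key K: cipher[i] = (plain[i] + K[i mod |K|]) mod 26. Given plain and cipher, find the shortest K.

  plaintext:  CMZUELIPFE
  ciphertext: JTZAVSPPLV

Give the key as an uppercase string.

HHAGR

  i= 0: J-C =  7 → H
  i= 1: T-M =  7 → H
  i= 2: Z-Z =  0 → A
  i= 3: A-U =  6 → G
  i= 4: V-E = 17 → R
  i= 5: S-L =  7 → H
  i= 6: P-I =  7 → H
  i= 7: P-P =  0 → A
  i= 8: L-F =  6 → G
  i= 9: V-E = 17 → R
  shifts repeat with period 5: HHAGR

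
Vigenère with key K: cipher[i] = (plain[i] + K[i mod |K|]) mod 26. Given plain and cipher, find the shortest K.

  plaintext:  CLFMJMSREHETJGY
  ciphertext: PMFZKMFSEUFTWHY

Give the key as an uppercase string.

  i= 0: P-C = 13 → N
  i= 1: M-L =  1 → B
  i= 2: F-F =  0 → A
  i= 3: Z-M = 13 → N
  i= 4: K-J =  1 → B
  i= 5: M-M =  0 → A
  i= 6: F-S = 13 → N
  i= 7: S-R =  1 → B
  i= 8: E-E =  0 → A
  i= 9: U-H = 13 → N
  i=10: F-E =  1 → B
  i=11: T-T =  0 → A
  i=12: W-J = 13 → N
  i=13: H-G =  1 → B
  i=14: Y-Y =  0 → A
  shifts repeat with period 3: NBA

NBA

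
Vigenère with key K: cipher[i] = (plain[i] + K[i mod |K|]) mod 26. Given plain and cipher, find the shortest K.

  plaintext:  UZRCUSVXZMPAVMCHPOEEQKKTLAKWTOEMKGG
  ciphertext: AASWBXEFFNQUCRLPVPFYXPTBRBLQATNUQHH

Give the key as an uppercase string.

GBBUHFJI

  i= 0: A-U =  6 → G
  i= 1: A-Z =  1 → B
  i= 2: S-R =  1 → B
  i= 3: W-C = 20 → U
  i= 4: B-U =  7 → H
  i= 5: X-S =  5 → F
  i= 6: E-V =  9 → J
  i= 7: F-X =  8 → I
  i= 8: F-Z =  6 → G
  i= 9: N-M =  1 → B
  i=10: Q-P =  1 → B
  i=11: U-A = 20 → U
  i=12: C-V =  7 → H
  i=13: R-M =  5 → F
  i=14: L-C =  9 → J
  i=15: P-H =  8 → I
  i=16: V-P =  6 → G
  i=17: P-O =  1 → B
  i=18: F-E =  1 → B
  i=19: Y-E = 20 → U
  i=20: X-Q =  7 → H
  i=21: P-K =  5 → F
  i=22: T-K =  9 → J
  i=23: B-T =  8 → I
  i=24: R-L =  6 → G
  i=25: B-A =  1 → B
  i=26: L-K =  1 → B
  i=27: Q-W = 20 → U
  i=28: A-T =  7 → H
  i=29: T-O =  5 → F
  i=30: N-E =  9 → J
  i=31: U-M =  8 → I
  i=32: Q-K =  6 → G
  i=33: H-G =  1 → B
  i=34: H-G =  1 → B
  shifts repeat with period 8: GBBUHFJI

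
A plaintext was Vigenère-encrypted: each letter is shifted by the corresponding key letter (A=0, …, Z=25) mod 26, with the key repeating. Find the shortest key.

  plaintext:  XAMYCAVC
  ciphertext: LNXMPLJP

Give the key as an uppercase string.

ONL

  i= 0: L-X = 14 → O
  i= 1: N-A = 13 → N
  i= 2: X-M = 11 → L
  i= 3: M-Y = 14 → O
  i= 4: P-C = 13 → N
  i= 5: L-A = 11 → L
  i= 6: J-V = 14 → O
  i= 7: P-C = 13 → N
  shifts repeat with period 3: ONL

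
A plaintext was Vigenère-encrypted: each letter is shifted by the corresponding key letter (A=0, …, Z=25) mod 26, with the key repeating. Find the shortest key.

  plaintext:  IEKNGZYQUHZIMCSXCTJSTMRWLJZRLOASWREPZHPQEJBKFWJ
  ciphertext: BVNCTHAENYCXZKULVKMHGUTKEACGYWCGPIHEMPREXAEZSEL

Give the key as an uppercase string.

TRDPNICO

  i= 0: B-I = 19 → T
  i= 1: V-E = 17 → R
  i= 2: N-K =  3 → D
  i= 3: C-N = 15 → P
  i= 4: T-G = 13 → N
  i= 5: H-Z =  8 → I
  i= 6: A-Y =  2 → C
  i= 7: E-Q = 14 → O
  i= 8: N-U = 19 → T
  i= 9: Y-H = 17 → R
  i=10: C-Z =  3 → D
  i=11: X-I = 15 → P
  i=12: Z-M = 13 → N
  i=13: K-C =  8 → I
  i=14: U-S =  2 → C
  i=15: L-X = 14 → O
  i=16: V-C = 19 → T
  i=17: K-T = 17 → R
  i=18: M-J =  3 → D
  i=19: H-S = 15 → P
  i=20: G-T = 13 → N
  i=21: U-M =  8 → I
  i=22: T-R =  2 → C
  i=23: K-W = 14 → O
  i=24: E-L = 19 → T
  i=25: A-J = 17 → R
  i=26: C-Z =  3 → D
  i=27: G-R = 15 → P
  i=28: Y-L = 13 → N
  i=29: W-O =  8 → I
  i=30: C-A =  2 → C
  i=31: G-S = 14 → O
  i=32: P-W = 19 → T
  i=33: I-R = 17 → R
  i=34: H-E =  3 → D
  i=35: E-P = 15 → P
  i=36: M-Z = 13 → N
  i=37: P-H =  8 → I
  i=38: R-P =  2 → C
  i=39: E-Q = 14 → O
  i=40: X-E = 19 → T
  i=41: A-J = 17 → R
  i=42: E-B =  3 → D
  i=43: Z-K = 15 → P
  i=44: S-F = 13 → N
  i=45: E-W =  8 → I
  i=46: L-J =  2 → C
  shifts repeat with period 8: TRDPNICO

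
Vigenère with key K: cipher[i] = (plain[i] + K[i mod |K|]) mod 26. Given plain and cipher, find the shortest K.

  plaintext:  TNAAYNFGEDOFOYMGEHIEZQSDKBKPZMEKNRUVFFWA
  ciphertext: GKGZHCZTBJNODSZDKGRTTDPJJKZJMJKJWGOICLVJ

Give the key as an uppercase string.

  i= 0: G-T = 13 → N
  i= 1: K-N = 23 → X
  i= 2: G-A =  6 → G
  i= 3: Z-A = 25 → Z
  i= 4: H-Y =  9 → J
  i= 5: C-N = 15 → P
  i= 6: Z-F = 20 → U
  i= 7: T-G = 13 → N
  i= 8: B-E = 23 → X
  i= 9: J-D =  6 → G
  i=10: N-O = 25 → Z
  i=11: O-F =  9 → J
  i=12: D-O = 15 → P
  i=13: S-Y = 20 → U
  i=14: Z-M = 13 → N
  i=15: D-G = 23 → X
  i=16: K-E =  6 → G
  i=17: G-H = 25 → Z
  i=18: R-I =  9 → J
  i=19: T-E = 15 → P
  i=20: T-Z = 20 → U
  i=21: D-Q = 13 → N
  i=22: P-S = 23 → X
  i=23: J-D =  6 → G
  i=24: J-K = 25 → Z
  i=25: K-B =  9 → J
  i=26: Z-K = 15 → P
  i=27: J-P = 20 → U
  i=28: M-Z = 13 → N
  i=29: J-M = 23 → X
  i=30: K-E =  6 → G
  i=31: J-K = 25 → Z
  i=32: W-N =  9 → J
  i=33: G-R = 15 → P
  i=34: O-U = 20 → U
  i=35: I-V = 13 → N
  i=36: C-F = 23 → X
  i=37: L-F =  6 → G
  i=38: V-W = 25 → Z
  i=39: J-A =  9 → J
  shifts repeat with period 7: NXGZJPU

NXGZJPU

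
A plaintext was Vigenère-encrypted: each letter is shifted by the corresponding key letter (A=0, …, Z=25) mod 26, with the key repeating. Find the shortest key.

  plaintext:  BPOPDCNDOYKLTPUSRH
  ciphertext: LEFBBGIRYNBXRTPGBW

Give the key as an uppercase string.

  i= 0: L-B = 10 → K
  i= 1: E-P = 15 → P
  i= 2: F-O = 17 → R
  i= 3: B-P = 12 → M
  i= 4: B-D = 24 → Y
  i= 5: G-C =  4 → E
  i= 6: I-N = 21 → V
  i= 7: R-D = 14 → O
  i= 8: Y-O = 10 → K
  i= 9: N-Y = 15 → P
  i=10: B-K = 17 → R
  i=11: X-L = 12 → M
  i=12: R-T = 24 → Y
  i=13: T-P =  4 → E
  i=14: P-U = 21 → V
  i=15: G-S = 14 → O
  i=16: B-R = 10 → K
  i=17: W-H = 15 → P
  shifts repeat with period 8: KPRMYEVO

KPRMYEVO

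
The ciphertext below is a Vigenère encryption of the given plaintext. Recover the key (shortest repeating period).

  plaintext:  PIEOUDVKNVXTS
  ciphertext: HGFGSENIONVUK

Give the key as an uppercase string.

  i= 0: H-P = 18 → S
  i= 1: G-I = 24 → Y
  i= 2: F-E =  1 → B
  i= 3: G-O = 18 → S
  i= 4: S-U = 24 → Y
  i= 5: E-D =  1 → B
  i= 6: N-V = 18 → S
  i= 7: I-K = 24 → Y
  i= 8: O-N =  1 → B
  i= 9: N-V = 18 → S
  i=10: V-X = 24 → Y
  i=11: U-T =  1 → B
  i=12: K-S = 18 → S
  shifts repeat with period 3: SYB

SYB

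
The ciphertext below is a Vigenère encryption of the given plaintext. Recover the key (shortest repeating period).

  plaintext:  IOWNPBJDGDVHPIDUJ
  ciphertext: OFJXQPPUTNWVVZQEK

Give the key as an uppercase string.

  i= 0: O-I =  6 → G
  i= 1: F-O = 17 → R
  i= 2: J-W = 13 → N
  i= 3: X-N = 10 → K
  i= 4: Q-P =  1 → B
  i= 5: P-B = 14 → O
  i= 6: P-J =  6 → G
  i= 7: U-D = 17 → R
  i= 8: T-G = 13 → N
  i= 9: N-D = 10 → K
  i=10: W-V =  1 → B
  i=11: V-H = 14 → O
  i=12: V-P =  6 → G
  i=13: Z-I = 17 → R
  i=14: Q-D = 13 → N
  i=15: E-U = 10 → K
  i=16: K-J =  1 → B
  shifts repeat with period 6: GRNKBO

GRNKBO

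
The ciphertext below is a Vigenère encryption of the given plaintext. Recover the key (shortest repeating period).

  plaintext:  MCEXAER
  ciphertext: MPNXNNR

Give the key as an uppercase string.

ANJ

  i= 0: M-M =  0 → A
  i= 1: P-C = 13 → N
  i= 2: N-E =  9 → J
  i= 3: X-X =  0 → A
  i= 4: N-A = 13 → N
  i= 5: N-E =  9 → J
  i= 6: R-R =  0 → A
  shifts repeat with period 3: ANJ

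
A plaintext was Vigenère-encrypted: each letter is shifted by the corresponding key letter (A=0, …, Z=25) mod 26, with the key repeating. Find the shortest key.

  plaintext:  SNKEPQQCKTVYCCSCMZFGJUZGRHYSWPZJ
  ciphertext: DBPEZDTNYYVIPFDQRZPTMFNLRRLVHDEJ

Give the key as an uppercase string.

LOFAKND

  i= 0: D-S = 11 → L
  i= 1: B-N = 14 → O
  i= 2: P-K =  5 → F
  i= 3: E-E =  0 → A
  i= 4: Z-P = 10 → K
  i= 5: D-Q = 13 → N
  i= 6: T-Q =  3 → D
  i= 7: N-C = 11 → L
  i= 8: Y-K = 14 → O
  i= 9: Y-T =  5 → F
  i=10: V-V =  0 → A
  i=11: I-Y = 10 → K
  i=12: P-C = 13 → N
  i=13: F-C =  3 → D
  i=14: D-S = 11 → L
  i=15: Q-C = 14 → O
  i=16: R-M =  5 → F
  i=17: Z-Z =  0 → A
  i=18: P-F = 10 → K
  i=19: T-G = 13 → N
  i=20: M-J =  3 → D
  i=21: F-U = 11 → L
  i=22: N-Z = 14 → O
  i=23: L-G =  5 → F
  i=24: R-R =  0 → A
  i=25: R-H = 10 → K
  i=26: L-Y = 13 → N
  i=27: V-S =  3 → D
  i=28: H-W = 11 → L
  i=29: D-P = 14 → O
  i=30: E-Z =  5 → F
  i=31: J-J =  0 → A
  shifts repeat with period 7: LOFAKND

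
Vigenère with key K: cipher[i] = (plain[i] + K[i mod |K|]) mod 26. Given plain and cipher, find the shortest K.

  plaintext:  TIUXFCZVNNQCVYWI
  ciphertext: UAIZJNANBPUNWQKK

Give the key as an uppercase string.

BSOCEL

  i= 0: U-T =  1 → B
  i= 1: A-I = 18 → S
  i= 2: I-U = 14 → O
  i= 3: Z-X =  2 → C
  i= 4: J-F =  4 → E
  i= 5: N-C = 11 → L
  i= 6: A-Z =  1 → B
  i= 7: N-V = 18 → S
  i= 8: B-N = 14 → O
  i= 9: P-N =  2 → C
  i=10: U-Q =  4 → E
  i=11: N-C = 11 → L
  i=12: W-V =  1 → B
  i=13: Q-Y = 18 → S
  i=14: K-W = 14 → O
  i=15: K-I =  2 → C
  shifts repeat with period 6: BSOCEL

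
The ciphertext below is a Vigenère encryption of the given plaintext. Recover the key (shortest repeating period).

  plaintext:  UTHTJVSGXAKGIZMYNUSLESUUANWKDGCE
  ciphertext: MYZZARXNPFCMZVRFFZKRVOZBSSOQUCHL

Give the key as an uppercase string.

SFSGRWFH

  i= 0: M-U = 18 → S
  i= 1: Y-T =  5 → F
  i= 2: Z-H = 18 → S
  i= 3: Z-T =  6 → G
  i= 4: A-J = 17 → R
  i= 5: R-V = 22 → W
  i= 6: X-S =  5 → F
  i= 7: N-G =  7 → H
  i= 8: P-X = 18 → S
  i= 9: F-A =  5 → F
  i=10: C-K = 18 → S
  i=11: M-G =  6 → G
  i=12: Z-I = 17 → R
  i=13: V-Z = 22 → W
  i=14: R-M =  5 → F
  i=15: F-Y =  7 → H
  i=16: F-N = 18 → S
  i=17: Z-U =  5 → F
  i=18: K-S = 18 → S
  i=19: R-L =  6 → G
  i=20: V-E = 17 → R
  i=21: O-S = 22 → W
  i=22: Z-U =  5 → F
  i=23: B-U =  7 → H
  i=24: S-A = 18 → S
  i=25: S-N =  5 → F
  i=26: O-W = 18 → S
  i=27: Q-K =  6 → G
  i=28: U-D = 17 → R
  i=29: C-G = 22 → W
  i=30: H-C =  5 → F
  i=31: L-E =  7 → H
  shifts repeat with period 8: SFSGRWFH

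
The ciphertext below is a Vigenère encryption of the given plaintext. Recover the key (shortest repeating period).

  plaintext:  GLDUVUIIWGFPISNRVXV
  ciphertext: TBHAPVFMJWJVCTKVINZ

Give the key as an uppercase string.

  i= 0: T-G = 13 → N
  i= 1: B-L = 16 → Q
  i= 2: H-D =  4 → E
  i= 3: A-U =  6 → G
  i= 4: P-V = 20 → U
  i= 5: V-U =  1 → B
  i= 6: F-I = 23 → X
  i= 7: M-I =  4 → E
  i= 8: J-W = 13 → N
  i= 9: W-G = 16 → Q
  i=10: J-F =  4 → E
  i=11: V-P =  6 → G
  i=12: C-I = 20 → U
  i=13: T-S =  1 → B
  i=14: K-N = 23 → X
  i=15: V-R =  4 → E
  i=16: I-V = 13 → N
  i=17: N-X = 16 → Q
  i=18: Z-V =  4 → E
  shifts repeat with period 8: NQEGUBXE

NQEGUBXE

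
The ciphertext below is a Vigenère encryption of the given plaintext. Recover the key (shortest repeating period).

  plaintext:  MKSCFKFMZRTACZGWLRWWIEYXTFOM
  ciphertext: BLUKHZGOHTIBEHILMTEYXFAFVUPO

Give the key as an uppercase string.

  i= 0: B-M = 15 → P
  i= 1: L-K =  1 → B
  i= 2: U-S =  2 → C
  i= 3: K-C =  8 → I
  i= 4: H-F =  2 → C
  i= 5: Z-K = 15 → P
  i= 6: G-F =  1 → B
  i= 7: O-M =  2 → C
  i= 8: H-Z =  8 → I
  i= 9: T-R =  2 → C
  i=10: I-T = 15 → P
  i=11: B-A =  1 → B
  i=12: E-C =  2 → C
  i=13: H-Z =  8 → I
  i=14: I-G =  2 → C
  i=15: L-W = 15 → P
  i=16: M-L =  1 → B
  i=17: T-R =  2 → C
  i=18: E-W =  8 → I
  i=19: Y-W =  2 → C
  i=20: X-I = 15 → P
  i=21: F-E =  1 → B
  i=22: A-Y =  2 → C
  i=23: F-X =  8 → I
  i=24: V-T =  2 → C
  i=25: U-F = 15 → P
  i=26: P-O =  1 → B
  i=27: O-M =  2 → C
  shifts repeat with period 5: PBCIC

PBCIC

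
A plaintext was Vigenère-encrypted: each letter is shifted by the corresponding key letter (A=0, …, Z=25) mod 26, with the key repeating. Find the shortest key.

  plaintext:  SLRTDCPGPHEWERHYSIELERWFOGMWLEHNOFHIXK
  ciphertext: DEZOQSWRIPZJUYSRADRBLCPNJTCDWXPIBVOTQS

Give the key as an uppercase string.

LTIVNQH

  i= 0: D-S = 11 → L
  i= 1: E-L = 19 → T
  i= 2: Z-R =  8 → I
  i= 3: O-T = 21 → V
  i= 4: Q-D = 13 → N
  i= 5: S-C = 16 → Q
  i= 6: W-P =  7 → H
  i= 7: R-G = 11 → L
  i= 8: I-P = 19 → T
  i= 9: P-H =  8 → I
  i=10: Z-E = 21 → V
  i=11: J-W = 13 → N
  i=12: U-E = 16 → Q
  i=13: Y-R =  7 → H
  i=14: S-H = 11 → L
  i=15: R-Y = 19 → T
  i=16: A-S =  8 → I
  i=17: D-I = 21 → V
  i=18: R-E = 13 → N
  i=19: B-L = 16 → Q
  i=20: L-E =  7 → H
  i=21: C-R = 11 → L
  i=22: P-W = 19 → T
  i=23: N-F =  8 → I
  i=24: J-O = 21 → V
  i=25: T-G = 13 → N
  i=26: C-M = 16 → Q
  i=27: D-W =  7 → H
  i=28: W-L = 11 → L
  i=29: X-E = 19 → T
  i=30: P-H =  8 → I
  i=31: I-N = 21 → V
  i=32: B-O = 13 → N
  i=33: V-F = 16 → Q
  i=34: O-H =  7 → H
  i=35: T-I = 11 → L
  i=36: Q-X = 19 → T
  i=37: S-K =  8 → I
  shifts repeat with period 7: LTIVNQH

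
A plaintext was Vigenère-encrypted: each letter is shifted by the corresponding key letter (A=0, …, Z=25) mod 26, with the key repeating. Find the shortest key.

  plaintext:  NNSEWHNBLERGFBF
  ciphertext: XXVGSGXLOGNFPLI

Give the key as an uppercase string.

KKDCWZ

  i= 0: X-N = 10 → K
  i= 1: X-N = 10 → K
  i= 2: V-S =  3 → D
  i= 3: G-E =  2 → C
  i= 4: S-W = 22 → W
  i= 5: G-H = 25 → Z
  i= 6: X-N = 10 → K
  i= 7: L-B = 10 → K
  i= 8: O-L =  3 → D
  i= 9: G-E =  2 → C
  i=10: N-R = 22 → W
  i=11: F-G = 25 → Z
  i=12: P-F = 10 → K
  i=13: L-B = 10 → K
  i=14: I-F =  3 → D
  shifts repeat with period 6: KKDCWZ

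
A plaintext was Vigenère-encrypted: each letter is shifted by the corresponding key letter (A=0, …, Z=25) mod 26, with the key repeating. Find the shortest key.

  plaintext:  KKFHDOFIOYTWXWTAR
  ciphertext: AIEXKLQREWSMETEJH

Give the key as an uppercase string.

QYZQHXLJ

  i= 0: A-K = 16 → Q
  i= 1: I-K = 24 → Y
  i= 2: E-F = 25 → Z
  i= 3: X-H = 16 → Q
  i= 4: K-D =  7 → H
  i= 5: L-O = 23 → X
  i= 6: Q-F = 11 → L
  i= 7: R-I =  9 → J
  i= 8: E-O = 16 → Q
  i= 9: W-Y = 24 → Y
  i=10: S-T = 25 → Z
  i=11: M-W = 16 → Q
  i=12: E-X =  7 → H
  i=13: T-W = 23 → X
  i=14: E-T = 11 → L
  i=15: J-A =  9 → J
  i=16: H-R = 16 → Q
  shifts repeat with period 8: QYZQHXLJ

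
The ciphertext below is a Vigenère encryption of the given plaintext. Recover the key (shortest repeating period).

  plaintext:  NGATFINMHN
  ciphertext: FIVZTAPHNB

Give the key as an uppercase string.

  i= 0: F-N = 18 → S
  i= 1: I-G =  2 → C
  i= 2: V-A = 21 → V
  i= 3: Z-T =  6 → G
  i= 4: T-F = 14 → O
  i= 5: A-I = 18 → S
  i= 6: P-N =  2 → C
  i= 7: H-M = 21 → V
  i= 8: N-H =  6 → G
  i= 9: B-N = 14 → O
  shifts repeat with period 5: SCVGO

SCVGO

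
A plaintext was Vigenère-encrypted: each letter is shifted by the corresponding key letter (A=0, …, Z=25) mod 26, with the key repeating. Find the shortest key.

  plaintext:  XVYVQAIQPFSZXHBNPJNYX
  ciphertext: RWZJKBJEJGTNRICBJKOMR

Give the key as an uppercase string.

  i= 0: R-X = 20 → U
  i= 1: W-V =  1 → B
  i= 2: Z-Y =  1 → B
  i= 3: J-V = 14 → O
  i= 4: K-Q = 20 → U
  i= 5: B-A =  1 → B
  i= 6: J-I =  1 → B
  i= 7: E-Q = 14 → O
  i= 8: J-P = 20 → U
  i= 9: G-F =  1 → B
  i=10: T-S =  1 → B
  i=11: N-Z = 14 → O
  i=12: R-X = 20 → U
  i=13: I-H =  1 → B
  i=14: C-B =  1 → B
  i=15: B-N = 14 → O
  i=16: J-P = 20 → U
  i=17: K-J =  1 → B
  i=18: O-N =  1 → B
  i=19: M-Y = 14 → O
  i=20: R-X = 20 → U
  shifts repeat with period 4: UBBO

UBBO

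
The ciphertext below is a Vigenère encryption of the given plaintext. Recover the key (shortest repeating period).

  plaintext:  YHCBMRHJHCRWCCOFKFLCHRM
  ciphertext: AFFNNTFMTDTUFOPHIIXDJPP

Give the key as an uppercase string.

  i= 0: A-Y =  2 → C
  i= 1: F-H = 24 → Y
  i= 2: F-C =  3 → D
  i= 3: N-B = 12 → M
  i= 4: N-M =  1 → B
  i= 5: T-R =  2 → C
  i= 6: F-H = 24 → Y
  i= 7: M-J =  3 → D
  i= 8: T-H = 12 → M
  i= 9: D-C =  1 → B
  i=10: T-R =  2 → C
  i=11: U-W = 24 → Y
  i=12: F-C =  3 → D
  i=13: O-C = 12 → M
  i=14: P-O =  1 → B
  i=15: H-F =  2 → C
  i=16: I-K = 24 → Y
  i=17: I-F =  3 → D
  i=18: X-L = 12 → M
  i=19: D-C =  1 → B
  i=20: J-H =  2 → C
  i=21: P-R = 24 → Y
  i=22: P-M =  3 → D
  shifts repeat with period 5: CYDMB

CYDMB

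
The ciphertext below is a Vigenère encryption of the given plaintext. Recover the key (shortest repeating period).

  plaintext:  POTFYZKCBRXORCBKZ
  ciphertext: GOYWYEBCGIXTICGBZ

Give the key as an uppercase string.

RAF

  i= 0: G-P = 17 → R
  i= 1: O-O =  0 → A
  i= 2: Y-T =  5 → F
  i= 3: W-F = 17 → R
  i= 4: Y-Y =  0 → A
  i= 5: E-Z =  5 → F
  i= 6: B-K = 17 → R
  i= 7: C-C =  0 → A
  i= 8: G-B =  5 → F
  i= 9: I-R = 17 → R
  i=10: X-X =  0 → A
  i=11: T-O =  5 → F
  i=12: I-R = 17 → R
  i=13: C-C =  0 → A
  i=14: G-B =  5 → F
  i=15: B-K = 17 → R
  i=16: Z-Z =  0 → A
  shifts repeat with period 3: RAF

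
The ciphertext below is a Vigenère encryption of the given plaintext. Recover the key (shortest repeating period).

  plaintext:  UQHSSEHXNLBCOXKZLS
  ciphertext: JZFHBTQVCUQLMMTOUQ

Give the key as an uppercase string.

PJYPJ

  i= 0: J-U = 15 → P
  i= 1: Z-Q =  9 → J
  i= 2: F-H = 24 → Y
  i= 3: H-S = 15 → P
  i= 4: B-S =  9 → J
  i= 5: T-E = 15 → P
  i= 6: Q-H =  9 → J
  i= 7: V-X = 24 → Y
  i= 8: C-N = 15 → P
  i= 9: U-L =  9 → J
  i=10: Q-B = 15 → P
  i=11: L-C =  9 → J
  i=12: M-O = 24 → Y
  i=13: M-X = 15 → P
  i=14: T-K =  9 → J
  i=15: O-Z = 15 → P
  i=16: U-L =  9 → J
  i=17: Q-S = 24 → Y
  shifts repeat with period 5: PJYPJ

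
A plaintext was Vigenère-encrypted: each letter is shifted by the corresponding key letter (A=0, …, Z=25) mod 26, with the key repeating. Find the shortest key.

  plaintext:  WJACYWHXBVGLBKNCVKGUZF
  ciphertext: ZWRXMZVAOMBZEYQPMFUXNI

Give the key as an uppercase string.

DNRVODO

  i= 0: Z-W =  3 → D
  i= 1: W-J = 13 → N
  i= 2: R-A = 17 → R
  i= 3: X-C = 21 → V
  i= 4: M-Y = 14 → O
  i= 5: Z-W =  3 → D
  i= 6: V-H = 14 → O
  i= 7: A-X =  3 → D
  i= 8: O-B = 13 → N
  i= 9: M-V = 17 → R
  i=10: B-G = 21 → V
  i=11: Z-L = 14 → O
  i=12: E-B =  3 → D
  i=13: Y-K = 14 → O
  i=14: Q-N =  3 → D
  i=15: P-C = 13 → N
  i=16: M-V = 17 → R
  i=17: F-K = 21 → V
  i=18: U-G = 14 → O
  i=19: X-U =  3 → D
  i=20: N-Z = 14 → O
  i=21: I-F =  3 → D
  shifts repeat with period 7: DNRVODO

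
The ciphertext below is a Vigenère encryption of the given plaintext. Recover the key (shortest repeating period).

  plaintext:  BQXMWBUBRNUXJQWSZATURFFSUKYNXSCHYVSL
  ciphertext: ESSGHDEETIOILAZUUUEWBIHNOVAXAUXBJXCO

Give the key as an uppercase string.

DCVULCK

  i= 0: E-B =  3 → D
  i= 1: S-Q =  2 → C
  i= 2: S-X = 21 → V
  i= 3: G-M = 20 → U
  i= 4: H-W = 11 → L
  i= 5: D-B =  2 → C
  i= 6: E-U = 10 → K
  i= 7: E-B =  3 → D
  i= 8: T-R =  2 → C
  i= 9: I-N = 21 → V
  i=10: O-U = 20 → U
  i=11: I-X = 11 → L
  i=12: L-J =  2 → C
  i=13: A-Q = 10 → K
  i=14: Z-W =  3 → D
  i=15: U-S =  2 → C
  i=16: U-Z = 21 → V
  i=17: U-A = 20 → U
  i=18: E-T = 11 → L
  i=19: W-U =  2 → C
  i=20: B-R = 10 → K
  i=21: I-F =  3 → D
  i=22: H-F =  2 → C
  i=23: N-S = 21 → V
  i=24: O-U = 20 → U
  i=25: V-K = 11 → L
  i=26: A-Y =  2 → C
  i=27: X-N = 10 → K
  i=28: A-X =  3 → D
  i=29: U-S =  2 → C
  i=30: X-C = 21 → V
  i=31: B-H = 20 → U
  i=32: J-Y = 11 → L
  i=33: X-V =  2 → C
  i=34: C-S = 10 → K
  i=35: O-L =  3 → D
  shifts repeat with period 7: DCVULCK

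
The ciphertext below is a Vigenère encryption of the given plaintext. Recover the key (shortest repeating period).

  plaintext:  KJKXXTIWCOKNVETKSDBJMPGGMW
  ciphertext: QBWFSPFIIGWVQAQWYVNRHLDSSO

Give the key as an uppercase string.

GSMIVWXM

  i= 0: Q-K =  6 → G
  i= 1: B-J = 18 → S
  i= 2: W-K = 12 → M
  i= 3: F-X =  8 → I
  i= 4: S-X = 21 → V
  i= 5: P-T = 22 → W
  i= 6: F-I = 23 → X
  i= 7: I-W = 12 → M
  i= 8: I-C =  6 → G
  i= 9: G-O = 18 → S
  i=10: W-K = 12 → M
  i=11: V-N =  8 → I
  i=12: Q-V = 21 → V
  i=13: A-E = 22 → W
  i=14: Q-T = 23 → X
  i=15: W-K = 12 → M
  i=16: Y-S =  6 → G
  i=17: V-D = 18 → S
  i=18: N-B = 12 → M
  i=19: R-J =  8 → I
  i=20: H-M = 21 → V
  i=21: L-P = 22 → W
  i=22: D-G = 23 → X
  i=23: S-G = 12 → M
  i=24: S-M =  6 → G
  i=25: O-W = 18 → S
  shifts repeat with period 8: GSMIVWXM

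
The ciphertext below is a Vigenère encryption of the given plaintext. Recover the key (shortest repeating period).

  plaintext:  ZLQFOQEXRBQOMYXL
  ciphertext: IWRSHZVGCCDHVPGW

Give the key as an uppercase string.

  i= 0: I-Z =  9 → J
  i= 1: W-L = 11 → L
  i= 2: R-Q =  1 → B
  i= 3: S-F = 13 → N
  i= 4: H-O = 19 → T
  i= 5: Z-Q =  9 → J
  i= 6: V-E = 17 → R
  i= 7: G-X =  9 → J
  i= 8: C-R = 11 → L
  i= 9: C-B =  1 → B
  i=10: D-Q = 13 → N
  i=11: H-O = 19 → T
  i=12: V-M =  9 → J
  i=13: P-Y = 17 → R
  i=14: G-X =  9 → J
  i=15: W-L = 11 → L
  shifts repeat with period 7: JLBNTJR

JLBNTJR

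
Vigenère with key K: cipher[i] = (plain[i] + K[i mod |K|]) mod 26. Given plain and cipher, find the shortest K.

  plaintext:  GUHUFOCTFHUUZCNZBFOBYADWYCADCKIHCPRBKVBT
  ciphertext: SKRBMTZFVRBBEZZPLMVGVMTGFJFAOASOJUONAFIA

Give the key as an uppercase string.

  i= 0: S-G = 12 → M
  i= 1: K-U = 16 → Q
  i= 2: R-H = 10 → K
  i= 3: B-U =  7 → H
  i= 4: M-F =  7 → H
  i= 5: T-O =  5 → F
  i= 6: Z-C = 23 → X
  i= 7: F-T = 12 → M
  i= 8: V-F = 16 → Q
  i= 9: R-H = 10 → K
  i=10: B-U =  7 → H
  i=11: B-U =  7 → H
  i=12: E-Z =  5 → F
  i=13: Z-C = 23 → X
  i=14: Z-N = 12 → M
  i=15: P-Z = 16 → Q
  i=16: L-B = 10 → K
  i=17: M-F =  7 → H
  i=18: V-O =  7 → H
  i=19: G-B =  5 → F
  i=20: V-Y = 23 → X
  i=21: M-A = 12 → M
  i=22: T-D = 16 → Q
  i=23: G-W = 10 → K
  i=24: F-Y =  7 → H
  i=25: J-C =  7 → H
  i=26: F-A =  5 → F
  i=27: A-D = 23 → X
  i=28: O-C = 12 → M
  i=29: A-K = 16 → Q
  i=30: S-I = 10 → K
  i=31: O-H =  7 → H
  i=32: J-C =  7 → H
  i=33: U-P =  5 → F
  i=34: O-R = 23 → X
  i=35: N-B = 12 → M
  i=36: A-K = 16 → Q
  i=37: F-V = 10 → K
  i=38: I-B =  7 → H
  i=39: A-T =  7 → H
  shifts repeat with period 7: MQKHHFX

MQKHHFX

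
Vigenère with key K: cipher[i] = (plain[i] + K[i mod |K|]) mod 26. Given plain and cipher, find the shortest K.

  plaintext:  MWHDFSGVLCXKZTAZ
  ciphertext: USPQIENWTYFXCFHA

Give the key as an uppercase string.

  i= 0: U-M =  8 → I
  i= 1: S-W = 22 → W
  i= 2: P-H =  8 → I
  i= 3: Q-D = 13 → N
  i= 4: I-F =  3 → D
  i= 5: E-S = 12 → M
  i= 6: N-G =  7 → H
  i= 7: W-V =  1 → B
  i= 8: T-L =  8 → I
  i= 9: Y-C = 22 → W
  i=10: F-X =  8 → I
  i=11: X-K = 13 → N
  i=12: C-Z =  3 → D
  i=13: F-T = 12 → M
  i=14: H-A =  7 → H
  i=15: A-Z =  1 → B
  shifts repeat with period 8: IWINDMHB

IWINDMHB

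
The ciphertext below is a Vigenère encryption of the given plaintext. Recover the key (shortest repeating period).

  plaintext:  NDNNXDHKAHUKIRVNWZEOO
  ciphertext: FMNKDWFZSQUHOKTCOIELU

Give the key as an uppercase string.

  i= 0: F-N = 18 → S
  i= 1: M-D =  9 → J
  i= 2: N-N =  0 → A
  i= 3: K-N = 23 → X
  i= 4: D-X =  6 → G
  i= 5: W-D = 19 → T
  i= 6: F-H = 24 → Y
  i= 7: Z-K = 15 → P
  i= 8: S-A = 18 → S
  i= 9: Q-H =  9 → J
  i=10: U-U =  0 → A
  i=11: H-K = 23 → X
  i=12: O-I =  6 → G
  i=13: K-R = 19 → T
  i=14: T-V = 24 → Y
  i=15: C-N = 15 → P
  i=16: O-W = 18 → S
  i=17: I-Z =  9 → J
  i=18: E-E =  0 → A
  i=19: L-O = 23 → X
  i=20: U-O =  6 → G
  shifts repeat with period 8: SJAXGTYP

SJAXGTYP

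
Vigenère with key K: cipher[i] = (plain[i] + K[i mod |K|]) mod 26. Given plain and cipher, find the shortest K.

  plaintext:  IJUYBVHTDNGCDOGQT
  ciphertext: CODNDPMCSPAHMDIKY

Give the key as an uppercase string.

  i= 0: C-I = 20 → U
  i= 1: O-J =  5 → F
  i= 2: D-U =  9 → J
  i= 3: N-Y = 15 → P
  i= 4: D-B =  2 → C
  i= 5: P-V = 20 → U
  i= 6: M-H =  5 → F
  i= 7: C-T =  9 → J
  i= 8: S-D = 15 → P
  i= 9: P-N =  2 → C
  i=10: A-G = 20 → U
  i=11: H-C =  5 → F
  i=12: M-D =  9 → J
  i=13: D-O = 15 → P
  i=14: I-G =  2 → C
  i=15: K-Q = 20 → U
  i=16: Y-T =  5 → F
  shifts repeat with period 5: UFJPC

UFJPC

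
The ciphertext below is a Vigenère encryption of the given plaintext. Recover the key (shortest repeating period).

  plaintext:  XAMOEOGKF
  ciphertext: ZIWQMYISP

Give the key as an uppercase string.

CIK

  i= 0: Z-X =  2 → C
  i= 1: I-A =  8 → I
  i= 2: W-M = 10 → K
  i= 3: Q-O =  2 → C
  i= 4: M-E =  8 → I
  i= 5: Y-O = 10 → K
  i= 6: I-G =  2 → C
  i= 7: S-K =  8 → I
  i= 8: P-F = 10 → K
  shifts repeat with period 3: CIK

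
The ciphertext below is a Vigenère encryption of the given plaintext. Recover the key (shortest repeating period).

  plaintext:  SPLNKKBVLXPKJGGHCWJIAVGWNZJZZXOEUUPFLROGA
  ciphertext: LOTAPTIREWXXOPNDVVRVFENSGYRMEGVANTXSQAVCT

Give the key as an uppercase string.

TZINFJHW

  i= 0: L-S = 19 → T
  i= 1: O-P = 25 → Z
  i= 2: T-L =  8 → I
  i= 3: A-N = 13 → N
  i= 4: P-K =  5 → F
  i= 5: T-K =  9 → J
  i= 6: I-B =  7 → H
  i= 7: R-V = 22 → W
  i= 8: E-L = 19 → T
  i= 9: W-X = 25 → Z
  i=10: X-P =  8 → I
  i=11: X-K = 13 → N
  i=12: O-J =  5 → F
  i=13: P-G =  9 → J
  i=14: N-G =  7 → H
  i=15: D-H = 22 → W
  i=16: V-C = 19 → T
  i=17: V-W = 25 → Z
  i=18: R-J =  8 → I
  i=19: V-I = 13 → N
  i=20: F-A =  5 → F
  i=21: E-V =  9 → J
  i=22: N-G =  7 → H
  i=23: S-W = 22 → W
  i=24: G-N = 19 → T
  i=25: Y-Z = 25 → Z
  i=26: R-J =  8 → I
  i=27: M-Z = 13 → N
  i=28: E-Z =  5 → F
  i=29: G-X =  9 → J
  i=30: V-O =  7 → H
  i=31: A-E = 22 → W
  i=32: N-U = 19 → T
  i=33: T-U = 25 → Z
  i=34: X-P =  8 → I
  i=35: S-F = 13 → N
  i=36: Q-L =  5 → F
  i=37: A-R =  9 → J
  i=38: V-O =  7 → H
  i=39: C-G = 22 → W
  i=40: T-A = 19 → T
  shifts repeat with period 8: TZINFJHW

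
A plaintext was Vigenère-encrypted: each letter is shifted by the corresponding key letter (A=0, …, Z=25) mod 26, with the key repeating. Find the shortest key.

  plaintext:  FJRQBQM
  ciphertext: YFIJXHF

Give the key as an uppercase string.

  i= 0: Y-F = 19 → T
  i= 1: F-J = 22 → W
  i= 2: I-R = 17 → R
  i= 3: J-Q = 19 → T
  i= 4: X-B = 22 → W
  i= 5: H-Q = 17 → R
  i= 6: F-M = 19 → T
  shifts repeat with period 3: TWR

TWR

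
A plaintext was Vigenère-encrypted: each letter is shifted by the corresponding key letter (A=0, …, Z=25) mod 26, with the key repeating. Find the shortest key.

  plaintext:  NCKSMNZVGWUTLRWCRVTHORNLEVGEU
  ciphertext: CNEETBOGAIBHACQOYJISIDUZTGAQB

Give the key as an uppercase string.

PLUMHO

  i= 0: C-N = 15 → P
  i= 1: N-C = 11 → L
  i= 2: E-K = 20 → U
  i= 3: E-S = 12 → M
  i= 4: T-M =  7 → H
  i= 5: B-N = 14 → O
  i= 6: O-Z = 15 → P
  i= 7: G-V = 11 → L
  i= 8: A-G = 20 → U
  i= 9: I-W = 12 → M
  i=10: B-U =  7 → H
  i=11: H-T = 14 → O
  i=12: A-L = 15 → P
  i=13: C-R = 11 → L
  i=14: Q-W = 20 → U
  i=15: O-C = 12 → M
  i=16: Y-R =  7 → H
  i=17: J-V = 14 → O
  i=18: I-T = 15 → P
  i=19: S-H = 11 → L
  i=20: I-O = 20 → U
  i=21: D-R = 12 → M
  i=22: U-N =  7 → H
  i=23: Z-L = 14 → O
  i=24: T-E = 15 → P
  i=25: G-V = 11 → L
  i=26: A-G = 20 → U
  i=27: Q-E = 12 → M
  i=28: B-U =  7 → H
  shifts repeat with period 6: PLUMHO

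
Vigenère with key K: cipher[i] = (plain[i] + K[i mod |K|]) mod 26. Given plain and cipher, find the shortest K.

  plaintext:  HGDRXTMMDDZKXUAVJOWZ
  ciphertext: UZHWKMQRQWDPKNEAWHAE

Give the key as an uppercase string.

  i= 0: U-H = 13 → N
  i= 1: Z-G = 19 → T
  i= 2: H-D =  4 → E
  i= 3: W-R =  5 → F
  i= 4: K-X = 13 → N
  i= 5: M-T = 19 → T
  i= 6: Q-M =  4 → E
  i= 7: R-M =  5 → F
  i= 8: Q-D = 13 → N
  i= 9: W-D = 19 → T
  i=10: D-Z =  4 → E
  i=11: P-K =  5 → F
  i=12: K-X = 13 → N
  i=13: N-U = 19 → T
  i=14: E-A =  4 → E
  i=15: A-V =  5 → F
  i=16: W-J = 13 → N
  i=17: H-O = 19 → T
  i=18: A-W =  4 → E
  i=19: E-Z =  5 → F
  shifts repeat with period 4: NTEF

NTEF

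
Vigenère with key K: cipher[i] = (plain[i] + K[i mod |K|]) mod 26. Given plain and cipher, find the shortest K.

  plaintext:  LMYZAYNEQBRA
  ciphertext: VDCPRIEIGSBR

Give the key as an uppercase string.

  i= 0: V-L = 10 → K
  i= 1: D-M = 17 → R
  i= 2: C-Y =  4 → E
  i= 3: P-Z = 16 → Q
  i= 4: R-A = 17 → R
  i= 5: I-Y = 10 → K
  i= 6: E-N = 17 → R
  i= 7: I-E =  4 → E
  i= 8: G-Q = 16 → Q
  i= 9: S-B = 17 → R
  i=10: B-R = 10 → K
  i=11: R-A = 17 → R
  shifts repeat with period 5: KREQR

KREQR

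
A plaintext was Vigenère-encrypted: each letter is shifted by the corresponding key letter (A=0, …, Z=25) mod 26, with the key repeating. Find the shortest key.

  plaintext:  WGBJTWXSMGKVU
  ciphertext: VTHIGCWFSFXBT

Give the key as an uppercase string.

  i= 0: V-W = 25 → Z
  i= 1: T-G = 13 → N
  i= 2: H-B =  6 → G
  i= 3: I-J = 25 → Z
  i= 4: G-T = 13 → N
  i= 5: C-W =  6 → G
  i= 6: W-X = 25 → Z
  i= 7: F-S = 13 → N
  i= 8: S-M =  6 → G
  i= 9: F-G = 25 → Z
  i=10: X-K = 13 → N
  i=11: B-V =  6 → G
  i=12: T-U = 25 → Z
  shifts repeat with period 3: ZNG

ZNG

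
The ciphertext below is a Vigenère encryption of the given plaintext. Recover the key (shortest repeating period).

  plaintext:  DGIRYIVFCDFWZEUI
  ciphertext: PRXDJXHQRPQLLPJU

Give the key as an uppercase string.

  i= 0: P-D = 12 → M
  i= 1: R-G = 11 → L
  i= 2: X-I = 15 → P
  i= 3: D-R = 12 → M
  i= 4: J-Y = 11 → L
  i= 5: X-I = 15 → P
  i= 6: H-V = 12 → M
  i= 7: Q-F = 11 → L
  i= 8: R-C = 15 → P
  i= 9: P-D = 12 → M
  i=10: Q-F = 11 → L
  i=11: L-W = 15 → P
  i=12: L-Z = 12 → M
  i=13: P-E = 11 → L
  i=14: J-U = 15 → P
  i=15: U-I = 12 → M
  shifts repeat with period 3: MLP

MLP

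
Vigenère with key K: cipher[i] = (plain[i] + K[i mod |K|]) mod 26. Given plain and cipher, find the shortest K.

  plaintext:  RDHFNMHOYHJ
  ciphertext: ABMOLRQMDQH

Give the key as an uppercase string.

JYF

  i= 0: A-R =  9 → J
  i= 1: B-D = 24 → Y
  i= 2: M-H =  5 → F
  i= 3: O-F =  9 → J
  i= 4: L-N = 24 → Y
  i= 5: R-M =  5 → F
  i= 6: Q-H =  9 → J
  i= 7: M-O = 24 → Y
  i= 8: D-Y =  5 → F
  i= 9: Q-H =  9 → J
  i=10: H-J = 24 → Y
  shifts repeat with period 3: JYF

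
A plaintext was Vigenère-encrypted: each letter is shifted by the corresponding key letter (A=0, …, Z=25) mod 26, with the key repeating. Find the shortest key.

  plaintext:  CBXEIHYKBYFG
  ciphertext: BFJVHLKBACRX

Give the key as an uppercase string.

  i= 0: B-C = 25 → Z
  i= 1: F-B =  4 → E
  i= 2: J-X = 12 → M
  i= 3: V-E = 17 → R
  i= 4: H-I = 25 → Z
  i= 5: L-H =  4 → E
  i= 6: K-Y = 12 → M
  i= 7: B-K = 17 → R
  i= 8: A-B = 25 → Z
  i= 9: C-Y =  4 → E
  i=10: R-F = 12 → M
  i=11: X-G = 17 → R
  shifts repeat with period 4: ZEMR

ZEMR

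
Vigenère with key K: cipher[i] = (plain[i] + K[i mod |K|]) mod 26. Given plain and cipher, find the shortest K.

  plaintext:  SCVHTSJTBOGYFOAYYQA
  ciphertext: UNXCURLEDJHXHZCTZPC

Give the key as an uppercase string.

CLCVBZ

  i= 0: U-S =  2 → C
  i= 1: N-C = 11 → L
  i= 2: X-V =  2 → C
  i= 3: C-H = 21 → V
  i= 4: U-T =  1 → B
  i= 5: R-S = 25 → Z
  i= 6: L-J =  2 → C
  i= 7: E-T = 11 → L
  i= 8: D-B =  2 → C
  i= 9: J-O = 21 → V
  i=10: H-G =  1 → B
  i=11: X-Y = 25 → Z
  i=12: H-F =  2 → C
  i=13: Z-O = 11 → L
  i=14: C-A =  2 → C
  i=15: T-Y = 21 → V
  i=16: Z-Y =  1 → B
  i=17: P-Q = 25 → Z
  i=18: C-A =  2 → C
  shifts repeat with period 6: CLCVBZ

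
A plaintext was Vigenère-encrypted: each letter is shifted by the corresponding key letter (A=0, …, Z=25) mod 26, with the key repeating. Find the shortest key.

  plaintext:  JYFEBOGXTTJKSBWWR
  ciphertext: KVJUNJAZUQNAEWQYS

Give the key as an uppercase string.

  i= 0: K-J =  1 → B
  i= 1: V-Y = 23 → X
  i= 2: J-F =  4 → E
  i= 3: U-E = 16 → Q
  i= 4: N-B = 12 → M
  i= 5: J-O = 21 → V
  i= 6: A-G = 20 → U
  i= 7: Z-X =  2 → C
  i= 8: U-T =  1 → B
  i= 9: Q-T = 23 → X
  i=10: N-J =  4 → E
  i=11: A-K = 16 → Q
  i=12: E-S = 12 → M
  i=13: W-B = 21 → V
  i=14: Q-W = 20 → U
  i=15: Y-W =  2 → C
  i=16: S-R =  1 → B
  shifts repeat with period 8: BXEQMVUC

BXEQMVUC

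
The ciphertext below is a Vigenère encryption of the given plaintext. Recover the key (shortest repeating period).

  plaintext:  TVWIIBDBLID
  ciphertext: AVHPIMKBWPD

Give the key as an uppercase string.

HAL

  i= 0: A-T =  7 → H
  i= 1: V-V =  0 → A
  i= 2: H-W = 11 → L
  i= 3: P-I =  7 → H
  i= 4: I-I =  0 → A
  i= 5: M-B = 11 → L
  i= 6: K-D =  7 → H
  i= 7: B-B =  0 → A
  i= 8: W-L = 11 → L
  i= 9: P-I =  7 → H
  i=10: D-D =  0 → A
  shifts repeat with period 3: HAL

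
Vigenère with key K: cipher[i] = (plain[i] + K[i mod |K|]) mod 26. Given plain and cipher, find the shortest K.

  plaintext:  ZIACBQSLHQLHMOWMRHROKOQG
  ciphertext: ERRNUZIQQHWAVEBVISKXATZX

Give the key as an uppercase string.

  i= 0: E-Z =  5 → F
  i= 1: R-I =  9 → J
  i= 2: R-A = 17 → R
  i= 3: N-C = 11 → L
  i= 4: U-B = 19 → T
  i= 5: Z-Q =  9 → J
  i= 6: I-S = 16 → Q
  i= 7: Q-L =  5 → F
  i= 8: Q-H =  9 → J
  i= 9: H-Q = 17 → R
  i=10: W-L = 11 → L
  i=11: A-H = 19 → T
  i=12: V-M =  9 → J
  i=13: E-O = 16 → Q
  i=14: B-W =  5 → F
  i=15: V-M =  9 → J
  i=16: I-R = 17 → R
  i=17: S-H = 11 → L
  i=18: K-R = 19 → T
  i=19: X-O =  9 → J
  i=20: A-K = 16 → Q
  i=21: T-O =  5 → F
  i=22: Z-Q =  9 → J
  i=23: X-G = 17 → R
  shifts repeat with period 7: FJRLTJQ

FJRLTJQ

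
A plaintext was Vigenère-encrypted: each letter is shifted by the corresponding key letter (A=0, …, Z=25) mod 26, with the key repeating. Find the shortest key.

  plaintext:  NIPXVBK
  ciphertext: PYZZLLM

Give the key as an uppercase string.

CQK

  i= 0: P-N =  2 → C
  i= 1: Y-I = 16 → Q
  i= 2: Z-P = 10 → K
  i= 3: Z-X =  2 → C
  i= 4: L-V = 16 → Q
  i= 5: L-B = 10 → K
  i= 6: M-K =  2 → C
  shifts repeat with period 3: CQK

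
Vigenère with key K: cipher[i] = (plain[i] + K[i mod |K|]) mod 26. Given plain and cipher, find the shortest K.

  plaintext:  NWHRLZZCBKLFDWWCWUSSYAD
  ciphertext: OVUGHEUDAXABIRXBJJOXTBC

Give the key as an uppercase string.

BZNPWFV

  i= 0: O-N =  1 → B
  i= 1: V-W = 25 → Z
  i= 2: U-H = 13 → N
  i= 3: G-R = 15 → P
  i= 4: H-L = 22 → W
  i= 5: E-Z =  5 → F
  i= 6: U-Z = 21 → V
  i= 7: D-C =  1 → B
  i= 8: A-B = 25 → Z
  i= 9: X-K = 13 → N
  i=10: A-L = 15 → P
  i=11: B-F = 22 → W
  i=12: I-D =  5 → F
  i=13: R-W = 21 → V
  i=14: X-W =  1 → B
  i=15: B-C = 25 → Z
  i=16: J-W = 13 → N
  i=17: J-U = 15 → P
  i=18: O-S = 22 → W
  i=19: X-S =  5 → F
  i=20: T-Y = 21 → V
  i=21: B-A =  1 → B
  i=22: C-D = 25 → Z
  shifts repeat with period 7: BZNPWFV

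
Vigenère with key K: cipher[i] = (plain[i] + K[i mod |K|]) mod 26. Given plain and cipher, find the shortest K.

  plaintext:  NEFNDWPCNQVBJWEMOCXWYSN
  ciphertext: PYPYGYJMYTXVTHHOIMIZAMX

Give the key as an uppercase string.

CUKLD

  i= 0: P-N =  2 → C
  i= 1: Y-E = 20 → U
  i= 2: P-F = 10 → K
  i= 3: Y-N = 11 → L
  i= 4: G-D =  3 → D
  i= 5: Y-W =  2 → C
  i= 6: J-P = 20 → U
  i= 7: M-C = 10 → K
  i= 8: Y-N = 11 → L
  i= 9: T-Q =  3 → D
  i=10: X-V =  2 → C
  i=11: V-B = 20 → U
  i=12: T-J = 10 → K
  i=13: H-W = 11 → L
  i=14: H-E =  3 → D
  i=15: O-M =  2 → C
  i=16: I-O = 20 → U
  i=17: M-C = 10 → K
  i=18: I-X = 11 → L
  i=19: Z-W =  3 → D
  i=20: A-Y =  2 → C
  i=21: M-S = 20 → U
  i=22: X-N = 10 → K
  shifts repeat with period 5: CUKLD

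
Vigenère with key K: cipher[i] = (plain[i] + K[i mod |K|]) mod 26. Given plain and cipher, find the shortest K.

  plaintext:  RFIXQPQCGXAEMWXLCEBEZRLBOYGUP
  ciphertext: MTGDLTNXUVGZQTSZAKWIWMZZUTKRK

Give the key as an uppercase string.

VOYGVEX

  i= 0: M-R = 21 → V
  i= 1: T-F = 14 → O
  i= 2: G-I = 24 → Y
  i= 3: D-X =  6 → G
  i= 4: L-Q = 21 → V
  i= 5: T-P =  4 → E
  i= 6: N-Q = 23 → X
  i= 7: X-C = 21 → V
  i= 8: U-G = 14 → O
  i= 9: V-X = 24 → Y
  i=10: G-A =  6 → G
  i=11: Z-E = 21 → V
  i=12: Q-M =  4 → E
  i=13: T-W = 23 → X
  i=14: S-X = 21 → V
  i=15: Z-L = 14 → O
  i=16: A-C = 24 → Y
  i=17: K-E =  6 → G
  i=18: W-B = 21 → V
  i=19: I-E =  4 → E
  i=20: W-Z = 23 → X
  i=21: M-R = 21 → V
  i=22: Z-L = 14 → O
  i=23: Z-B = 24 → Y
  i=24: U-O =  6 → G
  i=25: T-Y = 21 → V
  i=26: K-G =  4 → E
  i=27: R-U = 23 → X
  i=28: K-P = 21 → V
  shifts repeat with period 7: VOYGVEX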